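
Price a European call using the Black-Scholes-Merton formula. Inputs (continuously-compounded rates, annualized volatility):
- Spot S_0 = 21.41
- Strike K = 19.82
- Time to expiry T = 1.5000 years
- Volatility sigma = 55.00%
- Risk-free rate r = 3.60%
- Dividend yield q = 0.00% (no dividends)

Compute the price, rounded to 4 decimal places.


d1 = (ln(S/K) + (r - q + 0.5*sigma^2) * T) / (sigma * sqrt(T)) = 0.53152677
d2 = d1 - sigma * sqrt(T) = -0.14208291
exp(-rT) = 0.94743211; exp(-qT) = 1.00000000
C = S_0 * exp(-qT) * N(d1) - K * exp(-rT) * N(d2)
N(d1) = 0.70247310; N(d2) = 0.44350726
C = 21.4100 * 1.00000000 * 0.70247310 - 19.8200 * 0.94743211 * 0.44350726 = 6.7117

Answer: Price = 6.7117


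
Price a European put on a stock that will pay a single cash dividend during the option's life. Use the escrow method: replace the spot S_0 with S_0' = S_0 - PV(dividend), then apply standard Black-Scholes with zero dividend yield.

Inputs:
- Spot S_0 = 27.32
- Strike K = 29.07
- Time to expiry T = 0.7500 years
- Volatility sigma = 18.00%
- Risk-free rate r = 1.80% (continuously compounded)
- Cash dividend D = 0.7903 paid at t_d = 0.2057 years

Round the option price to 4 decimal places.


PV(D) = D * exp(-r * t_d) = 0.7903 * 0.99630425 = 0.78737925
S_0' = S_0 - PV(D) = 27.3200 - 0.78737925 = 26.53262075
d1 = (ln(S_0'/K) + (r + sigma^2/2)*T) / (sigma*sqrt(T)) = -0.42134873
d2 = d1 - sigma*sqrt(T) = -0.57723330
exp(-rT) = 0.98659072
N(-d1) = 0.66324977; N(-d2) = 0.71810907
P = K * exp(-rT) * N(-d2) - S_0' * N(-d1) = 29.0700 * 0.98659072 * 0.71810907 - 26.53262075 * 0.66324977 = 2.9978

Answer: Price = 2.9978


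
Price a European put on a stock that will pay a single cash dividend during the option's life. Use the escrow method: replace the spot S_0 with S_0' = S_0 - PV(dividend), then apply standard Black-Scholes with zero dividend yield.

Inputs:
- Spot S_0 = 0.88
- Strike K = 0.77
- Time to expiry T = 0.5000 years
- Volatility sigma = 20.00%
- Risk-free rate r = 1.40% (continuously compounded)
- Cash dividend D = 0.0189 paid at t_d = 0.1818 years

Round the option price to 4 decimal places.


PV(D) = D * exp(-r * t_d) = 0.0189 * 0.99745804 = 0.01885196
S_0' = S_0 - PV(D) = 0.8800 - 0.01885196 = 0.86114804
d1 = (ln(S_0'/K) + (r + sigma^2/2)*T) / (sigma*sqrt(T)) = 0.91129036
d2 = d1 - sigma*sqrt(T) = 0.76986900
exp(-rT) = 0.99302444
N(-d1) = 0.18107120; N(-d2) = 0.22068880
P = K * exp(-rT) * N(-d2) - S_0' * N(-d1) = 0.7700 * 0.99302444 * 0.22068880 - 0.86114804 * 0.18107120 = 0.0128

Answer: Price = 0.0128


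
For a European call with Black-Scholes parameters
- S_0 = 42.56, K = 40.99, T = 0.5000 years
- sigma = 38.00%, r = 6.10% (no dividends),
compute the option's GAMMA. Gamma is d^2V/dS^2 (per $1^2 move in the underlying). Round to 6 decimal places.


d1 = 0.3877427869; d2 = 0.1190422101
phi(d1) = 0.3700523608; exp(-qT) = 1.0000000000; exp(-rT) = 0.9699604321
Gamma = exp(-qT) * phi(d1) / (S * sigma * sqrt(T)) = 1.0000000000 * 0.3700523608 / (42.5600 * 0.3800 * 0.7071067812) = 0.032359

Answer: Gamma = 0.032359


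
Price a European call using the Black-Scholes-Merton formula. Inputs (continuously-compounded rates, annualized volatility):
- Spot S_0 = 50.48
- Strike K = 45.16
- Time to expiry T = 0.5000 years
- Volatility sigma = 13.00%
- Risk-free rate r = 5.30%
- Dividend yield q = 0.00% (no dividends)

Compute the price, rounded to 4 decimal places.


d1 = (ln(S/K) + (r - q + 0.5*sigma^2) * T) / (sigma * sqrt(T)) = 1.54574063
d2 = d1 - sigma * sqrt(T) = 1.45381675
exp(-rT) = 0.97384804; exp(-qT) = 1.00000000
C = S_0 * exp(-qT) * N(d1) - K * exp(-rT) * N(d2)
N(d1) = 0.93891639; N(d2) = 0.92700144
C = 50.4800 * 1.00000000 * 0.93891639 - 45.1600 * 0.97384804 * 0.92700144 = 6.6279

Answer: Price = 6.6279


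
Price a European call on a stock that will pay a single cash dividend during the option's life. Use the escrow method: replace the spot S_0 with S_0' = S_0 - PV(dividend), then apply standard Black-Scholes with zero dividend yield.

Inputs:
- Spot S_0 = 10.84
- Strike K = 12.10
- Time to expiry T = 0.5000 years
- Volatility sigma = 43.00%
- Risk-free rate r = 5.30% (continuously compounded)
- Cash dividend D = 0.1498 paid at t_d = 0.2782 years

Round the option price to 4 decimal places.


Answer: Price = 0.8805

Derivation:
PV(D) = D * exp(-r * t_d) = 0.1498 * 0.98536357 = 0.14760746
S_0' = S_0 - PV(D) = 10.8400 - 0.14760746 = 10.69239254
d1 = (ln(S_0'/K) + (r + sigma^2/2)*T) / (sigma*sqrt(T)) = -0.16756109
d2 = d1 - sigma*sqrt(T) = -0.47161701
exp(-rT) = 0.97384804
N(d1) = 0.43346429; N(d2) = 0.31860009
C = S_0' * N(d1) - K * exp(-rT) * N(d2) = 10.69239254 * 0.43346429 - 12.1000 * 0.97384804 * 0.31860009 = 0.8805


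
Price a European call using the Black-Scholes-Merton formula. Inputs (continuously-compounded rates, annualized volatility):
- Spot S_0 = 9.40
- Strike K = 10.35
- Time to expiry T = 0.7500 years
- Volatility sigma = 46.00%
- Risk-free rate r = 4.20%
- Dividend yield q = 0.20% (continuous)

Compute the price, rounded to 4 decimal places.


Answer: Price = 1.2319

Derivation:
d1 = (ln(S/K) + (r - q + 0.5*sigma^2) * T) / (sigma * sqrt(T)) = 0.03281651
d2 = d1 - sigma * sqrt(T) = -0.36555517
exp(-rT) = 0.96899096; exp(-qT) = 0.99850112
C = S_0 * exp(-qT) * N(d1) - K * exp(-rT) * N(d2)
N(d1) = 0.51308955; N(d2) = 0.35734852
C = 9.4000 * 0.99850112 * 0.51308955 - 10.3500 * 0.96899096 * 0.35734852 = 1.2319


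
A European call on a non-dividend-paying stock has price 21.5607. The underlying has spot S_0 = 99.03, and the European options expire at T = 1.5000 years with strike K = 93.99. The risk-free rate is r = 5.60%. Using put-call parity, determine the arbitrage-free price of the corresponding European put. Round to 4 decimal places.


Answer: Put price = 8.9480

Derivation:
Put-call parity: C - P = S_0 * exp(-qT) - K * exp(-rT).
S_0 * exp(-qT) = 99.0300 * 1.00000000 = 99.03000000
K * exp(-rT) = 93.9900 * 0.91943126 = 86.41734376
P = C - S*exp(-qT) + K*exp(-rT)
P = 21.5607 - 99.03000000 + 86.41734376 = 8.9480


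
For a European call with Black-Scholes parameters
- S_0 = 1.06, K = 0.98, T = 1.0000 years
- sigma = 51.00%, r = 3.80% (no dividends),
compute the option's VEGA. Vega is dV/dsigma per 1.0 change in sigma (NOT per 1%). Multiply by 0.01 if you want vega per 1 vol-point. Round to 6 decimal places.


Answer: Vega = 0.376252

Derivation:
d1 = 0.4833757166; d2 = -0.0266242834
phi(d1) = 0.3549548876; exp(-qT) = 1.0000000000; exp(-rT) = 0.9627129409
Vega = S * exp(-qT) * phi(d1) * sqrt(T) = 1.0600 * 1.0000000000 * 0.3549548876 * 1.0000000000 = 0.376252


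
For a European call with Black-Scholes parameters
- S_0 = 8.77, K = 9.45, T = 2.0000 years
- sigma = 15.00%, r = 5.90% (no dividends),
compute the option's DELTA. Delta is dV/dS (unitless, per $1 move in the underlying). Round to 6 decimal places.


d1 = 0.3102881895; d2 = 0.0981561552
phi(d1) = 0.3801923715; exp(-qT) = 1.0000000000; exp(-rT) = 0.8886960526
N(d1) = 0.6218290942
Delta = exp(-qT) * N(d1) = 1.0000000000 * 0.6218290942 = 0.621829

Answer: Delta = 0.621829


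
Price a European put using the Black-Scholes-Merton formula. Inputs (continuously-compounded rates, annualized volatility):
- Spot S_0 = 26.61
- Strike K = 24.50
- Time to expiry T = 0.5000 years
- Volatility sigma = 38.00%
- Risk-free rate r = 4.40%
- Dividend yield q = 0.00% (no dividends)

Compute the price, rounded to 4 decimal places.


Answer: Price = 1.5820

Derivation:
d1 = (ln(S/K) + (r - q + 0.5*sigma^2) * T) / (sigma * sqrt(T)) = 0.52368316
d2 = d1 - sigma * sqrt(T) = 0.25498258
exp(-rT) = 0.97824024; exp(-qT) = 1.00000000
P = K * exp(-rT) * N(-d2) - S_0 * exp(-qT) * N(-d1)
N(-d1) = 0.30024946; N(-d2) = 0.39936828
P = 24.5000 * 0.97824024 * 0.39936828 - 26.6100 * 1.00000000 * 0.30024946 = 1.5820


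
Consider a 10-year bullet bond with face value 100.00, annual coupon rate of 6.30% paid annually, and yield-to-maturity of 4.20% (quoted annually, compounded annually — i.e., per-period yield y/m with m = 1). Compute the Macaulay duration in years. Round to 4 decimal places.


Coupon per period c = face * coupon_rate / m = 6.300000
Periods per year m = 1; per-period yield y/m = 0.042000
Number of cashflows N = 10
Cashflows (t years, CF_t, discount factor 1/(1+y/m)^(m*t), PV):
  t = 1.0000: CF_t = 6.300000, DF = 0.959693, PV = 6.046065
  t = 2.0000: CF_t = 6.300000, DF = 0.921010, PV = 5.802366
  t = 3.0000: CF_t = 6.300000, DF = 0.883887, PV = 5.568489
  t = 4.0000: CF_t = 6.300000, DF = 0.848260, PV = 5.344040
  t = 5.0000: CF_t = 6.300000, DF = 0.814069, PV = 5.128637
  t = 6.0000: CF_t = 6.300000, DF = 0.781257, PV = 4.921916
  t = 7.0000: CF_t = 6.300000, DF = 0.749766, PV = 4.723528
  t = 8.0000: CF_t = 6.300000, DF = 0.719545, PV = 4.533137
  t = 9.0000: CF_t = 6.300000, DF = 0.690543, PV = 4.350419
  t = 10.0000: CF_t = 106.300000, DF = 0.662709, PV = 70.445957
Price P = sum_t PV_t = 116.864554
Macaulay numerator sum_t t * PV_t:
  t * PV_t at t = 1.0000: 6.046065
  t * PV_t at t = 2.0000: 11.604732
  t * PV_t at t = 3.0000: 16.705468
  t * PV_t at t = 4.0000: 21.376159
  t * PV_t at t = 5.0000: 25.643185
  t * PV_t at t = 6.0000: 29.531499
  t * PV_t at t = 7.0000: 33.064698
  t * PV_t at t = 8.0000: 36.265092
  t * PV_t at t = 9.0000: 39.153770
  t * PV_t at t = 10.0000: 704.459573
Macaulay duration D = (sum_t t * PV_t) / P = 923.850240 / 116.864554 = 7.905308

Answer: Macaulay duration = 7.9053 years


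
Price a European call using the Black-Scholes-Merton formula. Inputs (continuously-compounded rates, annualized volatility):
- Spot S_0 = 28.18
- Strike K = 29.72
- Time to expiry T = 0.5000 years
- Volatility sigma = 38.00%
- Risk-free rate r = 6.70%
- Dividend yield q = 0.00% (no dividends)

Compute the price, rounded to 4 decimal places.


Answer: Price = 2.7694

Derivation:
d1 = (ln(S/K) + (r - q + 0.5*sigma^2) * T) / (sigma * sqrt(T)) = 0.06100577
d2 = d1 - sigma * sqrt(T) = -0.20769480
exp(-rT) = 0.96705491; exp(-qT) = 1.00000000
C = S_0 * exp(-qT) * N(d1) - K * exp(-rT) * N(d2)
N(d1) = 0.52432269; N(d2) = 0.41773364
C = 28.1800 * 1.00000000 * 0.52432269 - 29.7200 * 0.96705491 * 0.41773364 = 2.7694


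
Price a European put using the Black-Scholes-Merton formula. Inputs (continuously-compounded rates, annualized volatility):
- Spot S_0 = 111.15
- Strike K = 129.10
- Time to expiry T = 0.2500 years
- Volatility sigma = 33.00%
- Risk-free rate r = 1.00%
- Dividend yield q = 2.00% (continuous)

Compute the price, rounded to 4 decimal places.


Answer: Price = 20.0755

Derivation:
d1 = (ln(S/K) + (r - q + 0.5*sigma^2) * T) / (sigma * sqrt(T)) = -0.83996459
d2 = d1 - sigma * sqrt(T) = -1.00496459
exp(-rT) = 0.99750312; exp(-qT) = 0.99501248
P = K * exp(-rT) * N(-d2) - S_0 * exp(-qT) * N(-d1)
N(-d1) = 0.79953588; N(-d2) = 0.84254305
P = 129.1000 * 0.99750312 * 0.84254305 - 111.1500 * 0.99501248 * 0.79953588 = 20.0755


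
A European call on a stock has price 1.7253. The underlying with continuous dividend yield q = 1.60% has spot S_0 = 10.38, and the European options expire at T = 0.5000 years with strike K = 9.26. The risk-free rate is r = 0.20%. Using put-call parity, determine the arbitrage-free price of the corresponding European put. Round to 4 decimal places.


Put-call parity: C - P = S_0 * exp(-qT) - K * exp(-rT).
S_0 * exp(-qT) = 10.3800 * 0.99203191 = 10.29729128
K * exp(-rT) = 9.2600 * 0.99900050 = 9.25074463
P = C - S*exp(-qT) + K*exp(-rT)
P = 1.7253 - 10.29729128 + 9.25074463 = 0.6788

Answer: Put price = 0.6788


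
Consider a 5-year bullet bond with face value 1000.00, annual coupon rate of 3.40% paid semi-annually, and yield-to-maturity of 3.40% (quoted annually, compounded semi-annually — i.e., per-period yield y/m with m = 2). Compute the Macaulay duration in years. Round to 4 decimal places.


Answer: Macaulay duration = 4.6402 years

Derivation:
Coupon per period c = face * coupon_rate / m = 17.000000
Periods per year m = 2; per-period yield y/m = 0.017000
Number of cashflows N = 10
Cashflows (t years, CF_t, discount factor 1/(1+y/m)^(m*t), PV):
  t = 0.5000: CF_t = 17.000000, DF = 0.983284, PV = 16.715831
  t = 1.0000: CF_t = 17.000000, DF = 0.966848, PV = 16.436412
  t = 1.5000: CF_t = 17.000000, DF = 0.950686, PV = 16.161664
  t = 2.0000: CF_t = 17.000000, DF = 0.934795, PV = 15.891508
  t = 2.5000: CF_t = 17.000000, DF = 0.919169, PV = 15.625868
  t = 3.0000: CF_t = 17.000000, DF = 0.903804, PV = 15.364669
  t = 3.5000: CF_t = 17.000000, DF = 0.888696, PV = 15.107836
  t = 4.0000: CF_t = 17.000000, DF = 0.873841, PV = 14.855296
  t = 4.5000: CF_t = 17.000000, DF = 0.859234, PV = 14.606977
  t = 5.0000: CF_t = 1017.000000, DF = 0.844871, PV = 859.233940
Price P = sum_t PV_t = 1000.000000
Macaulay numerator sum_t t * PV_t:
  t * PV_t at t = 0.5000: 8.357915
  t * PV_t at t = 1.0000: 16.436412
  t * PV_t at t = 1.5000: 24.242495
  t * PV_t at t = 2.0000: 31.783016
  t * PV_t at t = 2.5000: 39.064670
  t * PV_t at t = 3.0000: 46.094006
  t * PV_t at t = 3.5000: 52.877425
  t * PV_t at t = 4.0000: 59.421182
  t * PV_t at t = 4.5000: 65.731396
  t * PV_t at t = 5.0000: 4296.169702
Macaulay duration D = (sum_t t * PV_t) / P = 4640.178221 / 1000.000000 = 4.640178


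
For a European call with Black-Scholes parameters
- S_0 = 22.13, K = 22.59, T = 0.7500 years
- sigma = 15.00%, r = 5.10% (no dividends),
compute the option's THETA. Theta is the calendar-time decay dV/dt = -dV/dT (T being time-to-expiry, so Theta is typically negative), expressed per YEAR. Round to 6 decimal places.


d1 = 0.2010281567; d2 = 0.0711243461
phi(d1) = 0.3909620850; exp(-qT) = 1.0000000000; exp(-rT) = 0.9624722927
Theta = -S*exp(-qT)*phi(d1)*sigma/(2*sqrt(T)) - r*K*exp(-rT)*N(d2) + q*S*exp(-qT)*N(d1)
N(d1) = 0.5796617212; N(d2) = 0.5283506041; sqrt(T) = 0.8660254038
Term 1 = -22.1300 * 1.0000000000 * 0.3909620850 * 0.1500 / (2 * 0.8660254038) = -0.7492843948
Term 2 = -0.0510 * 22.5900 * 0.9624722927 * 0.5283506041 = -0.5858640526
Term 3 = 0 (no dividend yield, q = 0)
Theta = -0.7492843948 + (-0.5858640526) + (0.0000000000) = -1.335148

Answer: Theta = -1.335148


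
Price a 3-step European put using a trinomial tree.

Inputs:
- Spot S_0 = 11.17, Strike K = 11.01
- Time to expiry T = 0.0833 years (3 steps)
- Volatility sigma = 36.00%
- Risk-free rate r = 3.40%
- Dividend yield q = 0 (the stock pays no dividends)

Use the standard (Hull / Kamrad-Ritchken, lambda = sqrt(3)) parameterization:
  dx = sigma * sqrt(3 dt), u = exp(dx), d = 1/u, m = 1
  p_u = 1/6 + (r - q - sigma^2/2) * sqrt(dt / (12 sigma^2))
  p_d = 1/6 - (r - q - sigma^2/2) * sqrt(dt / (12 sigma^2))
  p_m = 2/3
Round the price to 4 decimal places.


dt = T/N = 0.027767; dx = sigma*sqrt(3*dt) = 0.103902
u = exp(dx) = 1.109492; d = 1/u = 0.901313
p_u = 0.162551, p_m = 0.666667, p_d = 0.170782
Discount per step: exp(-r*dt) = 0.999056
Stock lattice S(k, j) with j the centered position index:
  k=0: S(0,+0) = 11.1700
  k=1: S(1,-1) = 10.0677; S(1,+0) = 11.1700; S(1,+1) = 12.3930
  k=2: S(2,-2) = 9.0741; S(2,-1) = 10.0677; S(2,+0) = 11.1700; S(2,+1) = 12.3930; S(2,+2) = 13.7500
  k=3: S(3,-3) = 8.1786; S(3,-2) = 9.0741; S(3,-1) = 10.0677; S(3,+0) = 11.1700; S(3,+1) = 12.3930; S(3,+2) = 13.7500; S(3,+3) = 15.2555
Terminal payoffs V(N, j) = max(K - S_T, 0):
  V(3,-3) = 2.831369; V(3,-2) = 1.935874; V(3,-1) = 0.942329; V(3,+0) = 0.000000; V(3,+1) = 0.000000; V(3,+2) = 0.000000; V(3,+3) = 0.000000
Backward induction: V(k, j) = exp(-r*dt) * [p_u * V(k+1, j+1) + p_m * V(k+1, j) + p_d * V(k+1, j-1)]
  V(2,-2) = exp(-r*dt) * [p_u*0.942329 + p_m*1.935874 + p_d*2.831369] = 1.925488
  V(2,-1) = exp(-r*dt) * [p_u*0.000000 + p_m*0.942329 + p_d*1.935874] = 0.957928
  V(2,+0) = exp(-r*dt) * [p_u*0.000000 + p_m*0.000000 + p_d*0.942329] = 0.160781
  V(2,+1) = exp(-r*dt) * [p_u*0.000000 + p_m*0.000000 + p_d*0.000000] = 0.000000
  V(2,+2) = exp(-r*dt) * [p_u*0.000000 + p_m*0.000000 + p_d*0.000000] = 0.000000
  V(1,-1) = exp(-r*dt) * [p_u*0.160781 + p_m*0.957928 + p_d*1.925488] = 0.992655
  V(1,+0) = exp(-r*dt) * [p_u*0.000000 + p_m*0.160781 + p_d*0.957928] = 0.270529
  V(1,+1) = exp(-r*dt) * [p_u*0.000000 + p_m*0.000000 + p_d*0.160781] = 0.027433
  V(0,+0) = exp(-r*dt) * [p_u*0.027433 + p_m*0.270529 + p_d*0.992655] = 0.354005

Answer: Price = V(0,0) = 0.3540


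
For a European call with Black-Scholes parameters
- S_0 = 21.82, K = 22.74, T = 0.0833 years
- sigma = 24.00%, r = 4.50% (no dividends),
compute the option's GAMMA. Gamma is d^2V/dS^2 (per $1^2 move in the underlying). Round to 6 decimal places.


Answer: Gamma = 0.232061

Derivation:
d1 = -0.5074620223; d2 = -0.5767301968
phi(d1) = 0.3507444493; exp(-qT) = 1.0000000000; exp(-rT) = 0.9962585169
Gamma = exp(-qT) * phi(d1) / (S * sigma * sqrt(T)) = 1.0000000000 * 0.3507444493 / (21.8200 * 0.2400 * 0.2886173938) = 0.232061


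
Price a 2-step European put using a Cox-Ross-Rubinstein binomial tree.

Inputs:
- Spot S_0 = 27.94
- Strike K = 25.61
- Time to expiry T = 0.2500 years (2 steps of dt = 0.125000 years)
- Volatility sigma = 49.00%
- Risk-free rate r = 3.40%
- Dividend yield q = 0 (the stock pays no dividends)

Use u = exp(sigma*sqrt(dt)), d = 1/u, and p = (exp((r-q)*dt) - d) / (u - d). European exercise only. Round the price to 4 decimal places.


Answer: Price = V(0,0) = 1.6358

Derivation:
dt = T/N = 0.125000
u = exp(sigma*sqrt(dt)) = 1.189153; d = 1/u = 0.840935
p = (exp((r-q)*dt) - d) / (u - d) = 0.469029
Discount per step: exp(-r*dt) = 0.995759
Stock lattice S(k, i) with i counting down-moves:
  k=0: S(0,0) = 27.9400
  k=1: S(1,0) = 33.2249; S(1,1) = 23.4957
  k=2: S(2,0) = 39.5095; S(2,1) = 27.9400; S(2,2) = 19.7584
Terminal payoffs V(N, i) = max(K - S_T, 0):
  V(2,0) = 0.000000; V(2,1) = 0.000000; V(2,2) = 5.851633
Backward induction: V(k, i) = exp(-r*dt) * [p * V(k+1, i) + (1-p) * V(k+1, i+1)].
  V(1,0) = exp(-r*dt) * [p*0.000000 + (1-p)*0.000000] = 0.000000
  V(1,1) = exp(-r*dt) * [p*0.000000 + (1-p)*5.851633] = 3.093873
  V(0,0) = exp(-r*dt) * [p*0.000000 + (1-p)*3.093873] = 1.635791


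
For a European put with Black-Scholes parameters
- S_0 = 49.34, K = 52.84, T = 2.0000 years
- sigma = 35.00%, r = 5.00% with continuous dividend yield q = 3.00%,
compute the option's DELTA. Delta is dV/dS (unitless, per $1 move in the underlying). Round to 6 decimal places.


d1 = 0.1898412637; d2 = -0.3051334831
phi(d1) = 0.3918177833; exp(-qT) = 0.9417645336; exp(-rT) = 0.9048374180
N(-d1) = 0.4247167600
Delta = -exp(-qT) * N(-d1) = -0.9417645336 * 0.4247167600 = -0.399983

Answer: Delta = -0.399983


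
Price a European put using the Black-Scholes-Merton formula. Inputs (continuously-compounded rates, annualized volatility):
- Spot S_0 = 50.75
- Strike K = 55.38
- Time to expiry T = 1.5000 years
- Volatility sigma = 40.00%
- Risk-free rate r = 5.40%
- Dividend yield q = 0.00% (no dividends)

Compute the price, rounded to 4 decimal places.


Answer: Price = 10.0127

Derivation:
d1 = (ln(S/K) + (r - q + 0.5*sigma^2) * T) / (sigma * sqrt(T)) = 0.23207507
d2 = d1 - sigma * sqrt(T) = -0.25782288
exp(-rT) = 0.92219369; exp(-qT) = 1.00000000
P = K * exp(-rT) * N(-d2) - S_0 * exp(-qT) * N(-d1)
N(-d1) = 0.40823985; N(-d2) = 0.60172820
P = 55.3800 * 0.92219369 * 0.60172820 - 50.7500 * 1.00000000 * 0.40823985 = 10.0127


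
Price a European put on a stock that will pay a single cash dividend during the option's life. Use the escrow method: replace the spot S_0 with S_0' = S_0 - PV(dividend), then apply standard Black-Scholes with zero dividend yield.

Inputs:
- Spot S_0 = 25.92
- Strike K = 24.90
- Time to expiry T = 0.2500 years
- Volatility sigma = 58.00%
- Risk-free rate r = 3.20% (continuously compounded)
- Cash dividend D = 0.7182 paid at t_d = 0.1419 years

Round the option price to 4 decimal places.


Answer: Price = 2.6320

Derivation:
PV(D) = D * exp(-r * t_d) = 0.7182 * 0.99546949 = 0.71494619
S_0' = S_0 - PV(D) = 25.9200 - 0.71494619 = 25.20505381
d1 = (ln(S_0'/K) + (r + sigma^2/2)*T) / (sigma*sqrt(T)) = 0.21457489
d2 = d1 - sigma*sqrt(T) = -0.07542511
exp(-rT) = 0.99203191
N(-d1) = 0.41504939; N(-d2) = 0.53006176
P = K * exp(-rT) * N(-d2) - S_0' * N(-d1) = 24.9000 * 0.99203191 * 0.53006176 - 25.20505381 * 0.41504939 = 2.6320


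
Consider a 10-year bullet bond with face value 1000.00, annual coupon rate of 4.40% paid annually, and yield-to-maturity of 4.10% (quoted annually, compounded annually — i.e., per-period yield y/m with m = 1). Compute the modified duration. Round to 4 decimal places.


Answer: Modified duration = 7.9973

Derivation:
Coupon per period c = face * coupon_rate / m = 44.000000
Periods per year m = 1; per-period yield y/m = 0.041000
Number of cashflows N = 10
Cashflows (t years, CF_t, discount factor 1/(1+y/m)^(m*t), PV):
  t = 1.0000: CF_t = 44.000000, DF = 0.960615, PV = 42.267051
  t = 2.0000: CF_t = 44.000000, DF = 0.922781, PV = 40.602354
  t = 3.0000: CF_t = 44.000000, DF = 0.886437, PV = 39.003222
  t = 4.0000: CF_t = 44.000000, DF = 0.851524, PV = 37.467072
  t = 5.0000: CF_t = 44.000000, DF = 0.817987, PV = 35.991424
  t = 6.0000: CF_t = 44.000000, DF = 0.785770, PV = 34.573894
  t = 7.0000: CF_t = 44.000000, DF = 0.754823, PV = 33.212194
  t = 8.0000: CF_t = 44.000000, DF = 0.725094, PV = 31.904125
  t = 9.0000: CF_t = 44.000000, DF = 0.696536, PV = 30.647575
  t = 10.0000: CF_t = 1044.000000, DF = 0.669103, PV = 698.543094
Price P = sum_t PV_t = 1024.212006
First compute Macaulay numerator sum_t t * PV_t:
  t * PV_t at t = 1.0000: 42.267051
  t * PV_t at t = 2.0000: 81.204709
  t * PV_t at t = 3.0000: 117.009667
  t * PV_t at t = 4.0000: 149.868289
  t * PV_t at t = 5.0000: 179.957120
  t * PV_t at t = 6.0000: 207.443366
  t * PV_t at t = 7.0000: 232.485360
  t * PV_t at t = 8.0000: 255.233001
  t * PV_t at t = 9.0000: 275.828171
  t * PV_t at t = 10.0000: 6985.430942
Macaulay duration D = 8526.727675 / 1024.212006 = 8.325159
Modified duration = D / (1 + y/m) = 8.325159 / (1 + 0.041000) = 7.997271


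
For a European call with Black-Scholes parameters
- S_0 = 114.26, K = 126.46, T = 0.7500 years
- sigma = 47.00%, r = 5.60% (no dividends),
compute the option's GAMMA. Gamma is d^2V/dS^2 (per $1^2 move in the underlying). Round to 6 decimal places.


d1 = 0.0574598659; d2 = -0.3495720739
phi(d1) = 0.3982842426; exp(-qT) = 1.0000000000; exp(-rT) = 0.9588697806
Gamma = exp(-qT) * phi(d1) / (S * sigma * sqrt(T)) = 1.0000000000 * 0.3982842426 / (114.2600 * 0.4700 * 0.8660254038) = 0.008564

Answer: Gamma = 0.008564


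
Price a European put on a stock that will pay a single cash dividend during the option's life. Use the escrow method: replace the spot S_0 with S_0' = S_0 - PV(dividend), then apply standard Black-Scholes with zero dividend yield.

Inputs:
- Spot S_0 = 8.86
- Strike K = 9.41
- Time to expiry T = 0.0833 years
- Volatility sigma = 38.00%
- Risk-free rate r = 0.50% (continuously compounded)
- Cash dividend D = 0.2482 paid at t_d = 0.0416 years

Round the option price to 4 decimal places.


Answer: Price = 0.9119

Derivation:
PV(D) = D * exp(-r * t_d) = 0.2482 * 0.99979202 = 0.24814838
S_0' = S_0 - PV(D) = 8.8600 - 0.24814838 = 8.61185162
d1 = (ln(S_0'/K) + (r + sigma^2/2)*T) / (sigma*sqrt(T)) = -0.74951572
d2 = d1 - sigma*sqrt(T) = -0.85919033
exp(-rT) = 0.99958359
N(-d1) = 0.77322679; N(-d2) = 0.80488224
P = K * exp(-rT) * N(-d2) - S_0' * N(-d1) = 9.4100 * 0.99958359 * 0.80488224 - 8.61185162 * 0.77322679 = 0.9119


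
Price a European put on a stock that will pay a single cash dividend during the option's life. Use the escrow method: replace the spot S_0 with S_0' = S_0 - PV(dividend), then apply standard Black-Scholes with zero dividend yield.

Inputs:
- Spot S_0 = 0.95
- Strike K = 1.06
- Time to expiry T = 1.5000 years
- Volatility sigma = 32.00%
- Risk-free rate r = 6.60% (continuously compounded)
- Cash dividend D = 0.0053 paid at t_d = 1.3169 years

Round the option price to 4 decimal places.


PV(D) = D * exp(-r * t_d) = 0.0053 * 0.91675465 = 0.00485880
S_0' = S_0 - PV(D) = 0.9500 - 0.00485880 = 0.94514120
d1 = (ln(S_0'/K) + (r + sigma^2/2)*T) / (sigma*sqrt(T)) = 0.15592571
d2 = d1 - sigma*sqrt(T) = -0.23599265
exp(-rT) = 0.90574271
N(-d1) = 0.43804579; N(-d2) = 0.59328081
P = K * exp(-rT) * N(-d2) - S_0' * N(-d1) = 1.0600 * 0.90574271 * 0.59328081 - 0.94514120 * 0.43804579 = 0.1556

Answer: Price = 0.1556


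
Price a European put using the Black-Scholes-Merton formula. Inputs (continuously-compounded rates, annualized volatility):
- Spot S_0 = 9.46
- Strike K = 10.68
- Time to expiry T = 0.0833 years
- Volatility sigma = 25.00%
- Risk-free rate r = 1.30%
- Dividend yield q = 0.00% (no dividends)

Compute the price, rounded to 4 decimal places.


d1 = (ln(S/K) + (r - q + 0.5*sigma^2) * T) / (sigma * sqrt(T)) = -1.63003933
d2 = d1 - sigma * sqrt(T) = -1.70219367
exp(-rT) = 0.99891769; exp(-qT) = 1.00000000
P = K * exp(-rT) * N(-d2) - S_0 * exp(-qT) * N(-d1)
N(-d1) = 0.94845341; N(-d2) = 0.95564047
P = 10.6800 * 0.99891769 * 0.95564047 - 9.4600 * 1.00000000 * 0.94845341 = 1.2228

Answer: Price = 1.2228


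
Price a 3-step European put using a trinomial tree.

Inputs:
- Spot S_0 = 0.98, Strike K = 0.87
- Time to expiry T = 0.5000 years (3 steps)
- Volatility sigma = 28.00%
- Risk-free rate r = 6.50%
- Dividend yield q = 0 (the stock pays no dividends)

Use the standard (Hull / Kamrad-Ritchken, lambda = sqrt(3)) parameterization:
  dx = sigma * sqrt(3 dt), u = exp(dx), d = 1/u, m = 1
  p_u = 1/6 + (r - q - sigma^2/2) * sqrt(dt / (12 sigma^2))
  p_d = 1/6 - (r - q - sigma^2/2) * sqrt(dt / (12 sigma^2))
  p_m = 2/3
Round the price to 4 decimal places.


dt = T/N = 0.166667; dx = sigma*sqrt(3*dt) = 0.197990
u = exp(dx) = 1.218950; d = 1/u = 0.820378
p_u = 0.177526, p_m = 0.666667, p_d = 0.155808
Discount per step: exp(-r*dt) = 0.989225
Stock lattice S(k, j) with j the centered position index:
  k=0: S(0,+0) = 0.9800
  k=1: S(1,-1) = 0.8040; S(1,+0) = 0.9800; S(1,+1) = 1.1946
  k=2: S(2,-2) = 0.6596; S(2,-1) = 0.8040; S(2,+0) = 0.9800; S(2,+1) = 1.1946; S(2,+2) = 1.4561
  k=3: S(3,-3) = 0.5411; S(3,-2) = 0.6596; S(3,-1) = 0.8040; S(3,+0) = 0.9800; S(3,+1) = 1.1946; S(3,+2) = 1.4561; S(3,+3) = 1.7749
Terminal payoffs V(N, j) = max(K - S_T, 0):
  V(3,-3) = 0.328911; V(3,-2) = 0.210440; V(3,-1) = 0.066029; V(3,+0) = 0.000000; V(3,+1) = 0.000000; V(3,+2) = 0.000000; V(3,+3) = 0.000000
Backward induction: V(k, j) = exp(-r*dt) * [p_u * V(k+1, j+1) + p_m * V(k+1, j) + p_d * V(k+1, j-1)]
  V(2,-2) = exp(-r*dt) * [p_u*0.066029 + p_m*0.210440 + p_d*0.328911] = 0.201072
  V(2,-1) = exp(-r*dt) * [p_u*0.000000 + p_m*0.066029 + p_d*0.210440] = 0.075980
  V(2,+0) = exp(-r*dt) * [p_u*0.000000 + p_m*0.000000 + p_d*0.066029] = 0.010177
  V(2,+1) = exp(-r*dt) * [p_u*0.000000 + p_m*0.000000 + p_d*0.000000] = 0.000000
  V(2,+2) = exp(-r*dt) * [p_u*0.000000 + p_m*0.000000 + p_d*0.000000] = 0.000000
  V(1,-1) = exp(-r*dt) * [p_u*0.010177 + p_m*0.075980 + p_d*0.201072] = 0.082886
  V(1,+0) = exp(-r*dt) * [p_u*0.000000 + p_m*0.010177 + p_d*0.075980] = 0.018422
  V(1,+1) = exp(-r*dt) * [p_u*0.000000 + p_m*0.000000 + p_d*0.010177] = 0.001569
  V(0,+0) = exp(-r*dt) * [p_u*0.001569 + p_m*0.018422 + p_d*0.082886] = 0.025200

Answer: Price = V(0,0) = 0.0252


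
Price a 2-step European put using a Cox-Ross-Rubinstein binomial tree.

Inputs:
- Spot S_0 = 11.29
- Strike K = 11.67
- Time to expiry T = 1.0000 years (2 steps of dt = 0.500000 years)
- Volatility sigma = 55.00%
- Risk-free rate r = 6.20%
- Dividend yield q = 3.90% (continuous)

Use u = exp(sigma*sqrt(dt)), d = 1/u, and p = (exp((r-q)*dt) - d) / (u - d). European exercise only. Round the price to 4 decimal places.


dt = T/N = 0.500000
u = exp(sigma*sqrt(dt)) = 1.475370; d = 1/u = 0.677796
p = (exp((r-q)*dt) - d) / (u - d) = 0.418482
Discount per step: exp(-r*dt) = 0.969476
Stock lattice S(k, i) with i counting down-moves:
  k=0: S(0,0) = 11.2900
  k=1: S(1,0) = 16.6569; S(1,1) = 7.6523
  k=2: S(2,0) = 24.5751; S(2,1) = 11.2900; S(2,2) = 5.1867
Terminal payoffs V(N, i) = max(K - S_T, 0):
  V(2,0) = 0.000000; V(2,1) = 0.380000; V(2,2) = 6.483288
Backward induction: V(k, i) = exp(-r*dt) * [p * V(k+1, i) + (1-p) * V(k+1, i+1)].
  V(1,0) = exp(-r*dt) * [p*0.000000 + (1-p)*0.380000] = 0.214232
  V(1,1) = exp(-r*dt) * [p*0.380000 + (1-p)*6.483288] = 3.809236
  V(0,0) = exp(-r*dt) * [p*0.214232 + (1-p)*3.809236] = 2.234439

Answer: Price = V(0,0) = 2.2344


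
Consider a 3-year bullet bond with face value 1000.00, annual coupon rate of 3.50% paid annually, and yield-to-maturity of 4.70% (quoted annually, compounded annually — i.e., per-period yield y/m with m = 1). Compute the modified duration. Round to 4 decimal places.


Answer: Modified duration = 2.7678

Derivation:
Coupon per period c = face * coupon_rate / m = 35.000000
Periods per year m = 1; per-period yield y/m = 0.047000
Number of cashflows N = 3
Cashflows (t years, CF_t, discount factor 1/(1+y/m)^(m*t), PV):
  t = 1.0000: CF_t = 35.000000, DF = 0.955110, PV = 33.428844
  t = 2.0000: CF_t = 35.000000, DF = 0.912235, PV = 31.928218
  t = 3.0000: CF_t = 1035.000000, DF = 0.871284, PV = 901.779389
Price P = sum_t PV_t = 967.136451
First compute Macaulay numerator sum_t t * PV_t:
  t * PV_t at t = 1.0000: 33.428844
  t * PV_t at t = 2.0000: 63.856436
  t * PV_t at t = 3.0000: 2705.338166
Macaulay duration D = 2802.623447 / 967.136451 = 2.897857
Modified duration = D / (1 + y/m) = 2.897857 / (1 + 0.047000) = 2.767772


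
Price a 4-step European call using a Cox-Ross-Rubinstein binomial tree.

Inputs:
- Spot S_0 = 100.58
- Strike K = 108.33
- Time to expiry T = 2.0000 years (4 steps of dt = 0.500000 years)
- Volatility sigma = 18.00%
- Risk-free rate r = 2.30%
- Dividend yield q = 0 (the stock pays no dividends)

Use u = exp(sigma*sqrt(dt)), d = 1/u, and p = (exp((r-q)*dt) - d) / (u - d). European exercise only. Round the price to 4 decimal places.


Answer: Price = V(0,0) = 9.3078

Derivation:
dt = T/N = 0.500000
u = exp(sigma*sqrt(dt)) = 1.135734; d = 1/u = 0.880488
p = (exp((r-q)*dt) - d) / (u - d) = 0.513538
Discount per step: exp(-r*dt) = 0.988566
Stock lattice S(k, i) with i counting down-moves:
  k=0: S(0,0) = 100.5800
  k=1: S(1,0) = 114.2321; S(1,1) = 88.5595
  k=2: S(2,0) = 129.7373; S(2,1) = 100.5800; S(2,2) = 77.9755
  k=3: S(3,0) = 147.3471; S(3,1) = 114.2321; S(3,2) = 88.5595; S(3,3) = 68.6565
  k=4: S(4,0) = 167.3471; S(4,1) = 129.7373; S(4,2) = 100.5800; S(4,3) = 77.9755; S(4,4) = 60.4512
Terminal payoffs V(N, i) = max(S_T - K, 0):
  V(4,0) = 59.017136; V(4,1) = 21.407331; V(4,2) = 0.000000; V(4,3) = 0.000000; V(4,4) = 0.000000
Backward induction: V(k, i) = exp(-r*dt) * [p * V(k+1, i) + (1-p) * V(k+1, i+1)].
  V(3,0) = exp(-r*dt) * [p*59.017136 + (1-p)*21.407331] = 40.255769
  V(3,1) = exp(-r*dt) * [p*21.407331 + (1-p)*0.000000] = 10.867770
  V(3,2) = exp(-r*dt) * [p*0.000000 + (1-p)*0.000000] = 0.000000
  V(3,3) = exp(-r*dt) * [p*0.000000 + (1-p)*0.000000] = 0.000000
  V(2,0) = exp(-r*dt) * [p*40.255769 + (1-p)*10.867770] = 25.662788
  V(2,1) = exp(-r*dt) * [p*10.867770 + (1-p)*0.000000] = 5.517195
  V(2,2) = exp(-r*dt) * [p*0.000000 + (1-p)*0.000000] = 0.000000
  V(1,0) = exp(-r*dt) * [p*25.662788 + (1-p)*5.517195] = 15.681340
  V(1,1) = exp(-r*dt) * [p*5.517195 + (1-p)*0.000000] = 2.800891
  V(0,0) = exp(-r*dt) * [p*15.681340 + (1-p)*2.800891] = 9.307829


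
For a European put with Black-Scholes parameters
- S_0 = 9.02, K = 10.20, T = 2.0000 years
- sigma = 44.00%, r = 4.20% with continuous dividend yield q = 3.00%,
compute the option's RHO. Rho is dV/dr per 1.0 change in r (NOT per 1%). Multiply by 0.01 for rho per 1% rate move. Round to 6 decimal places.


d1 = 0.1521189398; d2 = -0.4701350277
phi(d1) = 0.3943530838; exp(-qT) = 0.9417645336; exp(-rT) = 0.9194312561
N(-d2) = 0.6808707250
Rho = -K*T*exp(-rT)*N(-d2) = -10.2000 * 2.0000 * 0.9194312561 * 0.6808707250 = -12.770682

Answer: Rho = -12.770682


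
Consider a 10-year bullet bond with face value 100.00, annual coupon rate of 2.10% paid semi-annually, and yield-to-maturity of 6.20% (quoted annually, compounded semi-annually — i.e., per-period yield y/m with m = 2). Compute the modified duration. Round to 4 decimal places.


Answer: Modified duration = 8.5689

Derivation:
Coupon per period c = face * coupon_rate / m = 1.050000
Periods per year m = 2; per-period yield y/m = 0.031000
Number of cashflows N = 20
Cashflows (t years, CF_t, discount factor 1/(1+y/m)^(m*t), PV):
  t = 0.5000: CF_t = 1.050000, DF = 0.969932, PV = 1.018429
  t = 1.0000: CF_t = 1.050000, DF = 0.940768, PV = 0.987807
  t = 1.5000: CF_t = 1.050000, DF = 0.912481, PV = 0.958105
  t = 2.0000: CF_t = 1.050000, DF = 0.885045, PV = 0.929297
  t = 2.5000: CF_t = 1.050000, DF = 0.858434, PV = 0.901355
  t = 3.0000: CF_t = 1.050000, DF = 0.832622, PV = 0.874253
  t = 3.5000: CF_t = 1.050000, DF = 0.807587, PV = 0.847966
  t = 4.0000: CF_t = 1.050000, DF = 0.783305, PV = 0.822470
  t = 4.5000: CF_t = 1.050000, DF = 0.759752, PV = 0.797740
  t = 5.0000: CF_t = 1.050000, DF = 0.736908, PV = 0.773754
  t = 5.5000: CF_t = 1.050000, DF = 0.714751, PV = 0.750488
  t = 6.0000: CF_t = 1.050000, DF = 0.693260, PV = 0.727923
  t = 6.5000: CF_t = 1.050000, DF = 0.672415, PV = 0.706036
  t = 7.0000: CF_t = 1.050000, DF = 0.652197, PV = 0.684807
  t = 7.5000: CF_t = 1.050000, DF = 0.632587, PV = 0.664216
  t = 8.0000: CF_t = 1.050000, DF = 0.613566, PV = 0.644244
  t = 8.5000: CF_t = 1.050000, DF = 0.595117, PV = 0.624873
  t = 9.0000: CF_t = 1.050000, DF = 0.577224, PV = 0.606085
  t = 9.5000: CF_t = 1.050000, DF = 0.559868, PV = 0.587861
  t = 10.0000: CF_t = 101.050000, DF = 0.543034, PV = 54.873544
Price P = sum_t PV_t = 69.781254
First compute Macaulay numerator sum_t t * PV_t:
  t * PV_t at t = 0.5000: 0.509214
  t * PV_t at t = 1.0000: 0.987807
  t * PV_t at t = 1.5000: 1.437158
  t * PV_t at t = 2.0000: 1.858594
  t * PV_t at t = 2.5000: 2.253388
  t * PV_t at t = 3.0000: 2.622760
  t * PV_t at t = 3.5000: 2.967882
  t * PV_t at t = 4.0000: 3.289879
  t * PV_t at t = 4.5000: 3.589830
  t * PV_t at t = 5.0000: 3.868768
  t * PV_t at t = 5.5000: 4.127686
  t * PV_t at t = 6.0000: 4.367537
  t * PV_t at t = 6.5000: 4.589232
  t * PV_t at t = 7.0000: 4.793647
  t * PV_t at t = 7.5000: 4.981620
  t * PV_t at t = 8.0000: 5.153955
  t * PV_t at t = 8.5000: 5.311423
  t * PV_t at t = 9.0000: 5.454762
  t * PV_t at t = 9.5000: 5.584680
  t * PV_t at t = 10.0000: 548.735443
Macaulay duration D = 616.485265 / 69.781254 = 8.834540
Modified duration = D / (1 + y/m) = 8.834540 / (1 + 0.031000) = 8.568904


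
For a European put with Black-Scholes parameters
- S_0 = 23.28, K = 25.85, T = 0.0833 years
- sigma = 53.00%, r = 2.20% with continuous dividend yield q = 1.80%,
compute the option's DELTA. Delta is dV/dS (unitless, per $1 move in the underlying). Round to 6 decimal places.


d1 = -0.6059029763; d2 = -0.7588701950
phi(d1) = 0.3320406952; exp(-qT) = 0.9985017235; exp(-rT) = 0.9981690782
N(-d1) = 0.7277104085
Delta = -exp(-qT) * N(-d1) = -0.9985017235 * 0.7277104085 = -0.726620

Answer: Delta = -0.726620


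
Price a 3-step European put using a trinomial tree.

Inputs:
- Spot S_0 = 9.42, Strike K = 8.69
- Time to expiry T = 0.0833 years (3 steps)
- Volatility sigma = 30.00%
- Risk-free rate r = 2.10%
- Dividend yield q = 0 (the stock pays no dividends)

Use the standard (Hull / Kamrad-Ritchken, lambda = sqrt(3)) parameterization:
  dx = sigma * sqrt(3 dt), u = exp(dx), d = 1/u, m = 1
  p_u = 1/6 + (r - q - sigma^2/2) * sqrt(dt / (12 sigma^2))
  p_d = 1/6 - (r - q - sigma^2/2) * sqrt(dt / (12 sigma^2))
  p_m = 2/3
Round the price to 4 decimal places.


dt = T/N = 0.027767; dx = sigma*sqrt(3*dt) = 0.086585
u = exp(dx) = 1.090444; d = 1/u = 0.917057
p_u = 0.162818, p_m = 0.666667, p_d = 0.170515
Discount per step: exp(-r*dt) = 0.999417
Stock lattice S(k, j) with j the centered position index:
  k=0: S(0,+0) = 9.4200
  k=1: S(1,-1) = 8.6387; S(1,+0) = 9.4200; S(1,+1) = 10.2720
  k=2: S(2,-2) = 7.9222; S(2,-1) = 8.6387; S(2,+0) = 9.4200; S(2,+1) = 10.2720; S(2,+2) = 11.2010
  k=3: S(3,-3) = 7.2651; S(3,-2) = 7.9222; S(3,-1) = 8.6387; S(3,+0) = 9.4200; S(3,+1) = 10.2720; S(3,+2) = 11.2010; S(3,+3) = 12.2141
Terminal payoffs V(N, j) = max(K - S_T, 0):
  V(3,-3) = 1.424919; V(3,-2) = 0.767834; V(3,-1) = 0.051319; V(3,+0) = 0.000000; V(3,+1) = 0.000000; V(3,+2) = 0.000000; V(3,+3) = 0.000000
Backward induction: V(k, j) = exp(-r*dt) * [p_u * V(k+1, j+1) + p_m * V(k+1, j) + p_d * V(k+1, j-1)]
  V(2,-2) = exp(-r*dt) * [p_u*0.051319 + p_m*0.767834 + p_d*1.424919] = 0.762770
  V(2,-1) = exp(-r*dt) * [p_u*0.000000 + p_m*0.051319 + p_d*0.767834] = 0.165044
  V(2,+0) = exp(-r*dt) * [p_u*0.000000 + p_m*0.000000 + p_d*0.051319] = 0.008746
  V(2,+1) = exp(-r*dt) * [p_u*0.000000 + p_m*0.000000 + p_d*0.000000] = 0.000000
  V(2,+2) = exp(-r*dt) * [p_u*0.000000 + p_m*0.000000 + p_d*0.000000] = 0.000000
  V(1,-1) = exp(-r*dt) * [p_u*0.008746 + p_m*0.165044 + p_d*0.762770] = 0.241376
  V(1,+0) = exp(-r*dt) * [p_u*0.000000 + p_m*0.008746 + p_d*0.165044] = 0.033953
  V(1,+1) = exp(-r*dt) * [p_u*0.000000 + p_m*0.000000 + p_d*0.008746] = 0.001490
  V(0,+0) = exp(-r*dt) * [p_u*0.001490 + p_m*0.033953 + p_d*0.241376] = 0.063999

Answer: Price = V(0,0) = 0.0640


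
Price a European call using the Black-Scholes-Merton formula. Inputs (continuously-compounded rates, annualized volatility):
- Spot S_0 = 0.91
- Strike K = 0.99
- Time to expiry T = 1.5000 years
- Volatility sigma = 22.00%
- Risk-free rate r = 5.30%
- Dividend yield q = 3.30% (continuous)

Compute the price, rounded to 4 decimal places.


Answer: Price = 0.0732

Derivation:
d1 = (ln(S/K) + (r - q + 0.5*sigma^2) * T) / (sigma * sqrt(T)) = -0.06665709
d2 = d1 - sigma * sqrt(T) = -0.33610096
exp(-rT) = 0.92357802; exp(-qT) = 0.95170516
C = S_0 * exp(-qT) * N(d1) - K * exp(-rT) * N(d2)
N(d1) = 0.47342735; N(d2) = 0.36839737
C = 0.9100 * 0.95170516 * 0.47342735 - 0.9900 * 0.92357802 * 0.36839737 = 0.0732


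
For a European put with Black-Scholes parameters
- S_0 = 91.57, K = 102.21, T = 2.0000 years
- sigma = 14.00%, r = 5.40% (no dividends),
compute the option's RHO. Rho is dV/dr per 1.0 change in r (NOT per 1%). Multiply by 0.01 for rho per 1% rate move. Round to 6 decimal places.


d1 = 0.0892681237; d2 = -0.1087217750
phi(d1) = 0.3973558977; exp(-qT) = 1.0000000000; exp(-rT) = 0.8976275964
N(-d2) = 0.5432884149
Rho = -K*T*exp(-rT)*N(-d2) = -102.2100 * 2.0000 * 0.8976275964 * 0.5432884149 = -99.689639

Answer: Rho = -99.689639


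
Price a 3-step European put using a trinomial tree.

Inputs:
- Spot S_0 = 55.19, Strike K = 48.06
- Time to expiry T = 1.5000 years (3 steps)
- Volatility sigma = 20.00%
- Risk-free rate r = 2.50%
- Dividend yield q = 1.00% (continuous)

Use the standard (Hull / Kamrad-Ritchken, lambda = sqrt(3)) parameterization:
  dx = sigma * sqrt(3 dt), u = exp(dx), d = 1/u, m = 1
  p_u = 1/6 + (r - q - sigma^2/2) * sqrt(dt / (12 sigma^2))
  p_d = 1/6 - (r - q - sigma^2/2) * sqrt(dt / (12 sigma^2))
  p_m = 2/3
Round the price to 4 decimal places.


Answer: Price = V(0,0) = 2.0542

Derivation:
dt = T/N = 0.500000; dx = sigma*sqrt(3*dt) = 0.244949
u = exp(dx) = 1.277556; d = 1/u = 0.782744
p_u = 0.161564, p_m = 0.666667, p_d = 0.171770
Discount per step: exp(-r*dt) = 0.987578
Stock lattice S(k, j) with j the centered position index:
  k=0: S(0,+0) = 55.1900
  k=1: S(1,-1) = 43.1997; S(1,+0) = 55.1900; S(1,+1) = 70.5083
  k=2: S(2,-2) = 33.8143; S(2,-1) = 43.1997; S(2,+0) = 55.1900; S(2,+1) = 70.5083; S(2,+2) = 90.0783
  k=3: S(3,-3) = 26.4680; S(3,-2) = 33.8143; S(3,-1) = 43.1997; S(3,+0) = 55.1900; S(3,+1) = 70.5083; S(3,+2) = 90.0783; S(3,+3) = 115.0801
Terminal payoffs V(N, j) = max(K - S_T, 0):
  V(3,-3) = 21.592042; V(3,-2) = 14.245699; V(3,-1) = 4.860332; V(3,+0) = 0.000000; V(3,+1) = 0.000000; V(3,+2) = 0.000000; V(3,+3) = 0.000000
Backward induction: V(k, j) = exp(-r*dt) * [p_u * V(k+1, j+1) + p_m * V(k+1, j) + p_d * V(k+1, j-1)]
  V(2,-2) = exp(-r*dt) * [p_u*4.860332 + p_m*14.245699 + p_d*21.592042] = 13.817443
  V(2,-1) = exp(-r*dt) * [p_u*0.000000 + p_m*4.860332 + p_d*14.245699] = 5.616554
  V(2,+0) = exp(-r*dt) * [p_u*0.000000 + p_m*0.000000 + p_d*4.860332] = 0.824487
  V(2,+1) = exp(-r*dt) * [p_u*0.000000 + p_m*0.000000 + p_d*0.000000] = 0.000000
  V(2,+2) = exp(-r*dt) * [p_u*0.000000 + p_m*0.000000 + p_d*0.000000] = 0.000000
  V(1,-1) = exp(-r*dt) * [p_u*0.824487 + p_m*5.616554 + p_d*13.817443] = 6.173345
  V(1,+0) = exp(-r*dt) * [p_u*0.000000 + p_m*0.824487 + p_d*5.616554] = 1.495600
  V(1,+1) = exp(-r*dt) * [p_u*0.000000 + p_m*0.000000 + p_d*0.824487] = 0.139863
  V(0,+0) = exp(-r*dt) * [p_u*0.139863 + p_m*1.495600 + p_d*6.173345] = 2.054219
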